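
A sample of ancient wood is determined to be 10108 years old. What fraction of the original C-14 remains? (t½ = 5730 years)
N/N₀ = (1/2)^(t/t½) = 0.2944 = 29.4%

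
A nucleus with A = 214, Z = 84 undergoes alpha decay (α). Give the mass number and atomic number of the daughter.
Daughter: A = 210, Z = 82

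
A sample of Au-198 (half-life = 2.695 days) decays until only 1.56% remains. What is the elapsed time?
t = t½ × log₂(N₀/N) = 16.18 days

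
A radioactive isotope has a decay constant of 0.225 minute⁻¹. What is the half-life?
t½ = ln(2)/λ = 3.081 minutes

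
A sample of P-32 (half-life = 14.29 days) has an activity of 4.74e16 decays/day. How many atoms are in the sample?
N = A/λ = 9.772e17 atoms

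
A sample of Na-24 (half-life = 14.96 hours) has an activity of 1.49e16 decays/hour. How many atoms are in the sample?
N = A/λ = 3.216e17 atoms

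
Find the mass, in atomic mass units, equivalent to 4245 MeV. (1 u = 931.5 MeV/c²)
m = E/c² = 4.557 u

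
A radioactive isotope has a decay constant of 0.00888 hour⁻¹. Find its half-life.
t½ = ln(2)/λ = 78.06 hours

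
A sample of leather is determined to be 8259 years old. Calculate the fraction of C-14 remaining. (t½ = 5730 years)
N/N₀ = (1/2)^(t/t½) = 0.3682 = 36.8%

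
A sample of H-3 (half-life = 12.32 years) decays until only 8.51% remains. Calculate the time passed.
t = t½ × log₂(N₀/N) = 43.79 years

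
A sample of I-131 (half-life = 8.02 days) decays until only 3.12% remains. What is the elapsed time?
t = t½ × log₂(N₀/N) = 40.12 days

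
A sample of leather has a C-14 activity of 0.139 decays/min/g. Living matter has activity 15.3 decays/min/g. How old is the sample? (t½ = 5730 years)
Age = t½ × log₂(A₀/A) = 38860 years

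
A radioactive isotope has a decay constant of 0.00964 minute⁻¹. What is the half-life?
t½ = ln(2)/λ = 71.9 minutes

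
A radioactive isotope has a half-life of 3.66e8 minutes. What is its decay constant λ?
λ = ln(2)/t½ = 1.894e-9 minute⁻¹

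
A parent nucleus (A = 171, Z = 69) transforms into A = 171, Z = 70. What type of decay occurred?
ΔA = 0, ΔZ = +1 ⇒ beta-minus decay (β⁻)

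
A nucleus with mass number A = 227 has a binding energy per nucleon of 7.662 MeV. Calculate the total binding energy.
B.E. = 7.662 × 227 = 1739 MeV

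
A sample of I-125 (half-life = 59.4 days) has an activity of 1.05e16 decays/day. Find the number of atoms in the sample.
N = A/λ = 8.998e17 atoms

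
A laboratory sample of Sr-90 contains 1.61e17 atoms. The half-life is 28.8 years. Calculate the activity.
A = λN = 3.875e15 decays/year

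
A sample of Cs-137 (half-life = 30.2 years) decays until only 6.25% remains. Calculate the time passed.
t = t½ × log₂(N₀/N) = 120.8 years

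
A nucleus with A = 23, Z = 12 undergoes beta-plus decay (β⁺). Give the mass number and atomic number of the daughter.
Daughter: A = 23, Z = 11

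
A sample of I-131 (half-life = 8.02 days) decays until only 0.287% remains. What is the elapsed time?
t = t½ × log₂(N₀/N) = 67.73 days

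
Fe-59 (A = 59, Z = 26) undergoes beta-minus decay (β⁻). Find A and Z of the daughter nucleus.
Daughter: A = 59, Z = 27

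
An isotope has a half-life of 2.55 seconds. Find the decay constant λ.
λ = ln(2)/t½ = 0.2718 second⁻¹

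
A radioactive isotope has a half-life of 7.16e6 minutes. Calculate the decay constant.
λ = ln(2)/t½ = 9.681e-8 minute⁻¹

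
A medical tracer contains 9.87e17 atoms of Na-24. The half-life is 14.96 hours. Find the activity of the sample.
A = λN = 4.573e16 decays/hour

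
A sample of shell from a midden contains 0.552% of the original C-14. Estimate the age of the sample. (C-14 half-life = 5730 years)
Age = t½ × log₂(1/ratio) = 42980 years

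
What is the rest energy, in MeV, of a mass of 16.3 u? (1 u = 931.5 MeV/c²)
E = mc² = 15180 MeV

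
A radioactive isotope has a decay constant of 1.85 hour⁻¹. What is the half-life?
t½ = ln(2)/λ = 0.3747 hours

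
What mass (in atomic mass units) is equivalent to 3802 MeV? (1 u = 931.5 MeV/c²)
m = E/c² = 4.082 u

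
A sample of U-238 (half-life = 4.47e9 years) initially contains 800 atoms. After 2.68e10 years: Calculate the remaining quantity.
N = N₀(1/2)^(t/t½) = 12.54 atoms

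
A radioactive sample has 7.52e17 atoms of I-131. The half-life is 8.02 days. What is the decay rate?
A = λN = 6.499e16 decays/day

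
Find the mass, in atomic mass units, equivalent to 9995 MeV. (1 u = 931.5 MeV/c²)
m = E/c² = 10.73 u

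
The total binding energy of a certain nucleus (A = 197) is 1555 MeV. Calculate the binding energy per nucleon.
B.E./A = 1555/197 = 7.893 MeV/nucleon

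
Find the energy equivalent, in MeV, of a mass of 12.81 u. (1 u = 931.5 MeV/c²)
E = mc² = 11930 MeV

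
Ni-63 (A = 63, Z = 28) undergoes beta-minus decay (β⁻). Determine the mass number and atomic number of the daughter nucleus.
Daughter: A = 63, Z = 29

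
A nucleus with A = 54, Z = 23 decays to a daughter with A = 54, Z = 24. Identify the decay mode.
ΔA = 0, ΔZ = +1 ⇒ beta-minus decay (β⁻)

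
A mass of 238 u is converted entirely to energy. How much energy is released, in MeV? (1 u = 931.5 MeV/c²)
E = mc² = 2.217e5 MeV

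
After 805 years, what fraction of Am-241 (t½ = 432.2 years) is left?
N/N₀ = (1/2)^(t/t½) = 0.275 = 27.5%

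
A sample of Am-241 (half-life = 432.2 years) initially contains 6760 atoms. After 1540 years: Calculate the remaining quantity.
N = N₀(1/2)^(t/t½) = 571.9 atoms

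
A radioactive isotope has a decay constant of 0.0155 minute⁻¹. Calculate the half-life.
t½ = ln(2)/λ = 44.72 minutes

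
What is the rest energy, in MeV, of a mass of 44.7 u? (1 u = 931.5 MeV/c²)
E = mc² = 41640 MeV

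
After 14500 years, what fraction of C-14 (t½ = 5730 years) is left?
N/N₀ = (1/2)^(t/t½) = 0.1731 = 17.3%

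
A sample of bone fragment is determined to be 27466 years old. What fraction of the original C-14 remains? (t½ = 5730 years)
N/N₀ = (1/2)^(t/t½) = 0.03606 = 3.61%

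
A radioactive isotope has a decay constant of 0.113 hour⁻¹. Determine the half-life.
t½ = ln(2)/λ = 6.134 hours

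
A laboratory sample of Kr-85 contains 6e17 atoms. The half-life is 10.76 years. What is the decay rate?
A = λN = 3.865e16 decays/year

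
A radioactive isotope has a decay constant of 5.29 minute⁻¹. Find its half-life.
t½ = ln(2)/λ = 0.131 minutes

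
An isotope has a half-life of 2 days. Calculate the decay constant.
λ = ln(2)/t½ = 0.3466 day⁻¹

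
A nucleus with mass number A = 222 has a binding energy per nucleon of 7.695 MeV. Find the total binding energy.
B.E. = 7.695 × 222 = 1708 MeV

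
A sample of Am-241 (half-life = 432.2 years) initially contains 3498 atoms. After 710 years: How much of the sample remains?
N = N₀(1/2)^(t/t½) = 1120 atoms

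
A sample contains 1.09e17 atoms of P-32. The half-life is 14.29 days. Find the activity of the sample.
A = λN = 5.287e15 decays/day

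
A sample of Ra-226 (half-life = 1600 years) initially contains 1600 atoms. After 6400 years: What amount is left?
N = N₀(1/2)^(t/t½) = 100 atoms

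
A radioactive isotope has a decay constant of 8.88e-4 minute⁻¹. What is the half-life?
t½ = ln(2)/λ = 780.6 minutes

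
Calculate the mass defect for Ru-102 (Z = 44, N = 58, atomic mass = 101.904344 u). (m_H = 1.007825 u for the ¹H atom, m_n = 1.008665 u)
Δm = Z·m_H + N·m_n − M = 0.9425 u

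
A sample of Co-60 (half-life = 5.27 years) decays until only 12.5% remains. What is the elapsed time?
t = t½ × log₂(N₀/N) = 15.81 years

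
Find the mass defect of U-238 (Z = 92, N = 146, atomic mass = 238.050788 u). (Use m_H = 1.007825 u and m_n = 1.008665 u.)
Δm = Z·m_H + N·m_n − M = 1.934 u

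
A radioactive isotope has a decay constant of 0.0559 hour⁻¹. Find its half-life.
t½ = ln(2)/λ = 12.4 hours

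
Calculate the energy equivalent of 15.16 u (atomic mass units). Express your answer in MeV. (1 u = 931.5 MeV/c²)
E = mc² = 14120 MeV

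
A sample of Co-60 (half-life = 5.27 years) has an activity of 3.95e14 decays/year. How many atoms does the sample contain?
N = A/λ = 3.003e15 atoms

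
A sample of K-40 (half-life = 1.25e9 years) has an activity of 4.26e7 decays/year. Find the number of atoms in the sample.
N = A/λ = 7.682e16 atoms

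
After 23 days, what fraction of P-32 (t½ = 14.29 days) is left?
N/N₀ = (1/2)^(t/t½) = 0.3277 = 32.8%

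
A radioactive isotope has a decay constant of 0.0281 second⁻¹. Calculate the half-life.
t½ = ln(2)/λ = 24.67 seconds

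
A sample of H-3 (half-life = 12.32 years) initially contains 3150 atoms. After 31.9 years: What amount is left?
N = N₀(1/2)^(t/t½) = 523.4 atoms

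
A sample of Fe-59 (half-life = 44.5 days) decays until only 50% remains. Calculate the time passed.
t = t½ × log₂(N₀/N) = 44.5 days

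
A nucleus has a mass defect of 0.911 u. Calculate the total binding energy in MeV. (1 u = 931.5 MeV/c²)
B.E. = Δm × 931.5 = 848.6 MeV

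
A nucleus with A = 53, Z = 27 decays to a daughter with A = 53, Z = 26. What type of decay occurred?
ΔA = 0, ΔZ = -1 ⇒ beta-plus decay (β⁺) or electron capture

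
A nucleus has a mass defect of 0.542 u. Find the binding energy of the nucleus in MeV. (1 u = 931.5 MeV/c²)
B.E. = Δm × 931.5 = 504.9 MeV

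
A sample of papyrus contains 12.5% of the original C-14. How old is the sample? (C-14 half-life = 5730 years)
Age = t½ × log₂(1/ratio) = 17190 years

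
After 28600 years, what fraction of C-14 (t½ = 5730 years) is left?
N/N₀ = (1/2)^(t/t½) = 0.03144 = 3.14%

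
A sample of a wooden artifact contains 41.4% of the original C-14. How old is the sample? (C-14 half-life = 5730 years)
Age = t½ × log₂(1/ratio) = 7290 years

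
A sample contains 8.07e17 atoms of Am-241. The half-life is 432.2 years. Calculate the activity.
A = λN = 1.294e15 decays/year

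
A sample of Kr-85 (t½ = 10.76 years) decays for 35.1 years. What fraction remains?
N/N₀ = (1/2)^(t/t½) = 0.1042 = 10.4%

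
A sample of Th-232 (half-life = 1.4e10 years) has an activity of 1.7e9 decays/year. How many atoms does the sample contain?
N = A/λ = 3.434e19 atoms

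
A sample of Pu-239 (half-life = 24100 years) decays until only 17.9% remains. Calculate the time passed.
t = t½ × log₂(N₀/N) = 59820 years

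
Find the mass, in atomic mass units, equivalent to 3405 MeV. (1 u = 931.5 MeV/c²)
m = E/c² = 3.655 u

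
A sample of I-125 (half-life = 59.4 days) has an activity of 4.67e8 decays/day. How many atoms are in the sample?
N = A/λ = 4.002e10 atoms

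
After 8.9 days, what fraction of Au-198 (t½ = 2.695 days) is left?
N/N₀ = (1/2)^(t/t½) = 0.1014 = 10.1%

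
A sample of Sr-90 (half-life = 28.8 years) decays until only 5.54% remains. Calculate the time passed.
t = t½ × log₂(N₀/N) = 120.2 years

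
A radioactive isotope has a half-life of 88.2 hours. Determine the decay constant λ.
λ = ln(2)/t½ = 0.007859 hour⁻¹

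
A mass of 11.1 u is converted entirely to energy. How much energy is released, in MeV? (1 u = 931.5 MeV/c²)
E = mc² = 10340 MeV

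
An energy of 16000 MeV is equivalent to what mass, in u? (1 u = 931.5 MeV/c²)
m = E/c² = 17.18 u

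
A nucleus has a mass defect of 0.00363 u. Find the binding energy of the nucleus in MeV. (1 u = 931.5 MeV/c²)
B.E. = Δm × 931.5 = 3.381 MeV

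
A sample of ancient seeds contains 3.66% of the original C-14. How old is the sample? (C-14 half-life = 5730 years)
Age = t½ × log₂(1/ratio) = 27340 years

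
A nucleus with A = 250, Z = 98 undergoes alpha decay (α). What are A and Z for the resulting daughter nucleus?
Daughter: A = 246, Z = 96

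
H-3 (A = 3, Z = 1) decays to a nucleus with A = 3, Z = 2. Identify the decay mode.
ΔA = 0, ΔZ = +1 ⇒ beta-minus decay (β⁻)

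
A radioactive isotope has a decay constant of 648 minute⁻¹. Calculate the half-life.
t½ = ln(2)/λ = 0.00107 minutes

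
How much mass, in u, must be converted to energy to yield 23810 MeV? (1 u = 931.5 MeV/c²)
m = E/c² = 25.56 u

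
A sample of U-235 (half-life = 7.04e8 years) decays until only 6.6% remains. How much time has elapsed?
t = t½ × log₂(N₀/N) = 2.761e9 years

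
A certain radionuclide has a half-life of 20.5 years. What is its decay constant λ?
λ = ln(2)/t½ = 0.03381 year⁻¹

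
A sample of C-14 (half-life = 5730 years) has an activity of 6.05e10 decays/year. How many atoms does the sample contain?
N = A/λ = 5.001e14 atoms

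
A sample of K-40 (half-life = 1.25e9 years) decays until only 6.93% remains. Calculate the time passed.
t = t½ × log₂(N₀/N) = 4.814e9 years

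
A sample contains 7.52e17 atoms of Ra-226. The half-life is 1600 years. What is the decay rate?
A = λN = 3.258e14 decays/year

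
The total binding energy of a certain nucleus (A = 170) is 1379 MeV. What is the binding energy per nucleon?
B.E./A = 1379/170 = 8.112 MeV/nucleon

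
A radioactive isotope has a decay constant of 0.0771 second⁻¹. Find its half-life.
t½ = ln(2)/λ = 8.99 seconds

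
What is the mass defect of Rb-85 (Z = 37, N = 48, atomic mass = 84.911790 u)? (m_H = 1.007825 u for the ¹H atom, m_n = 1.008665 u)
Δm = Z·m_H + N·m_n − M = 0.7937 u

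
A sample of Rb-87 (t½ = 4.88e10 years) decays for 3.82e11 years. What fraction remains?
N/N₀ = (1/2)^(t/t½) = 0.004401 = 0.44%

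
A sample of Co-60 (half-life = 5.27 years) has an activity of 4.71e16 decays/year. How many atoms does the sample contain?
N = A/λ = 3.581e17 atoms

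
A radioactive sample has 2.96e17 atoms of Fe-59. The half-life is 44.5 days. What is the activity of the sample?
A = λN = 4.611e15 decays/day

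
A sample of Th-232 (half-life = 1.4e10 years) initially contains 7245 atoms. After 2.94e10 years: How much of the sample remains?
N = N₀(1/2)^(t/t½) = 1690 atoms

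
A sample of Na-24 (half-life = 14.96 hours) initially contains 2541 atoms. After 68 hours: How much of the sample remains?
N = N₀(1/2)^(t/t½) = 108.8 atoms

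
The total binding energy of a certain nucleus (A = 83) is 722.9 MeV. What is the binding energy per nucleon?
B.E./A = 722.9/83 = 8.71 MeV/nucleon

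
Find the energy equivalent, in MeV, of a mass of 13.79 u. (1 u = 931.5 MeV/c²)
E = mc² = 12850 MeV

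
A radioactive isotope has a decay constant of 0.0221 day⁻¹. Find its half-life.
t½ = ln(2)/λ = 31.36 days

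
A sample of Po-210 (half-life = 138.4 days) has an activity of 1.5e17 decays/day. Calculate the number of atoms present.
N = A/λ = 2.995e19 atoms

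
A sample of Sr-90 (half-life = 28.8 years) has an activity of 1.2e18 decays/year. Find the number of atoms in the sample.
N = A/λ = 4.986e19 atoms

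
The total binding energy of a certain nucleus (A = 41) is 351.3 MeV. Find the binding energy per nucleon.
B.E./A = 351.3/41 = 8.568 MeV/nucleon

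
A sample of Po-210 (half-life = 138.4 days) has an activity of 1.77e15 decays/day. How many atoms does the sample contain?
N = A/λ = 3.534e17 atoms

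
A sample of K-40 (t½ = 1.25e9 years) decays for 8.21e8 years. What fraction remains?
N/N₀ = (1/2)^(t/t½) = 0.6343 = 63.4%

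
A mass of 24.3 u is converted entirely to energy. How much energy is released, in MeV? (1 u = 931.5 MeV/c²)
E = mc² = 22640 MeV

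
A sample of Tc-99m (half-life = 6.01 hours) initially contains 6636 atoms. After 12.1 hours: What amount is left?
N = N₀(1/2)^(t/t½) = 1644 atoms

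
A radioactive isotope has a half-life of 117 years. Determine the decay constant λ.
λ = ln(2)/t½ = 0.005924 year⁻¹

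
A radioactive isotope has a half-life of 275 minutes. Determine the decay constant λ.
λ = ln(2)/t½ = 0.002521 minute⁻¹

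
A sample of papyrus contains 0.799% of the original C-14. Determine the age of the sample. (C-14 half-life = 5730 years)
Age = t½ × log₂(1/ratio) = 39920 years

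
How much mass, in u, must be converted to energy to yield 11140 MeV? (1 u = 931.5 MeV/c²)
m = E/c² = 11.96 u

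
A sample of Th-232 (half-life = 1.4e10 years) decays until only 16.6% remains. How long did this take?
t = t½ × log₂(N₀/N) = 3.627e10 years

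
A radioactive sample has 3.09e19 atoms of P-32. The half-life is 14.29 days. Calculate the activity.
A = λN = 1.499e18 decays/day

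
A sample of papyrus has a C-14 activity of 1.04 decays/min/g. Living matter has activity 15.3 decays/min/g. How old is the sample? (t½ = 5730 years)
Age = t½ × log₂(A₀/A) = 22230 years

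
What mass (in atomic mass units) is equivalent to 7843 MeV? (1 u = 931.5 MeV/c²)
m = E/c² = 8.42 u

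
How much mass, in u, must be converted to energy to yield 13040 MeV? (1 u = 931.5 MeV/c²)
m = E/c² = 14 u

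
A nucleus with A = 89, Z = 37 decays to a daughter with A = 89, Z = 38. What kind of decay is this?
ΔA = 0, ΔZ = +1 ⇒ beta-minus decay (β⁻)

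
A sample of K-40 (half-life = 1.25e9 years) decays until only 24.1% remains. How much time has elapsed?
t = t½ × log₂(N₀/N) = 2.566e9 years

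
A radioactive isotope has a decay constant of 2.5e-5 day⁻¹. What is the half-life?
t½ = ln(2)/λ = 27730 days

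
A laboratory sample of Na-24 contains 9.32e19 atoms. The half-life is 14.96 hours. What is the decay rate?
A = λN = 4.318e18 decays/hour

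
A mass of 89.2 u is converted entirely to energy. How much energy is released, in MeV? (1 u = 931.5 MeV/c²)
E = mc² = 83090 MeV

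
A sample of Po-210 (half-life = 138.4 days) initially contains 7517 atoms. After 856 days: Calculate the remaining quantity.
N = N₀(1/2)^(t/t½) = 103.3 atoms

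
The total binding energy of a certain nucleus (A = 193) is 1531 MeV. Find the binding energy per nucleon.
B.E./A = 1531/193 = 7.933 MeV/nucleon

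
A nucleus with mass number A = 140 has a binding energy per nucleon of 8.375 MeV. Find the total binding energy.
B.E. = 8.375 × 140 = 1172 MeV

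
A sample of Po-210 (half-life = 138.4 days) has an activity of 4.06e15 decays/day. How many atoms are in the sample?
N = A/λ = 8.107e17 atoms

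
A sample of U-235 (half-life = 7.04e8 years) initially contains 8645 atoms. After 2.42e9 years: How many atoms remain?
N = N₀(1/2)^(t/t½) = 797.9 atoms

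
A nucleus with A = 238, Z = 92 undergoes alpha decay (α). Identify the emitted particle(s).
α particle = ⁴₂He (2 protons + 2 neutrons)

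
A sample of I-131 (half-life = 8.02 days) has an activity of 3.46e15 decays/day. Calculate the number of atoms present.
N = A/λ = 4.003e16 atoms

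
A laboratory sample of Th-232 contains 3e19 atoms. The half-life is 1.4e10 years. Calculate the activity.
A = λN = 1.485e9 decays/year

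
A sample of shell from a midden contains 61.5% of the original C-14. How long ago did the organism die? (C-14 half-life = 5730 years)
Age = t½ × log₂(1/ratio) = 4019 years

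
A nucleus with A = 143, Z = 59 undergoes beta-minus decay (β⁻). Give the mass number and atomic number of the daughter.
Daughter: A = 143, Z = 60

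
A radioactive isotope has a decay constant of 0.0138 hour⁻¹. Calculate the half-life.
t½ = ln(2)/λ = 50.23 hours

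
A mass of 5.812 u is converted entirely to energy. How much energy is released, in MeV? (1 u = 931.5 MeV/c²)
E = mc² = 5414 MeV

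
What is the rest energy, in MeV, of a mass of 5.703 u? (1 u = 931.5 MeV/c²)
E = mc² = 5312 MeV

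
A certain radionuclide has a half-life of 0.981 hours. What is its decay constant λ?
λ = ln(2)/t½ = 0.7066 hour⁻¹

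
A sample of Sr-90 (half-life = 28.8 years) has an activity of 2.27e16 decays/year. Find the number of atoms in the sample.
N = A/λ = 9.432e17 atoms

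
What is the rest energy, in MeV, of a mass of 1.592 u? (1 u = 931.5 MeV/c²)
E = mc² = 1483 MeV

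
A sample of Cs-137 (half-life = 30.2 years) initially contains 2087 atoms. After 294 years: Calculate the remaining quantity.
N = N₀(1/2)^(t/t½) = 2.449 atoms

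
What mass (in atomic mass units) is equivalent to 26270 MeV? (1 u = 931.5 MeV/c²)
m = E/c² = 28.2 u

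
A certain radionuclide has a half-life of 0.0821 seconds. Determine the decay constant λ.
λ = ln(2)/t½ = 8.443 second⁻¹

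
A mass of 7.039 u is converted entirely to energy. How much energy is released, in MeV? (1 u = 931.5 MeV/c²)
E = mc² = 6557 MeV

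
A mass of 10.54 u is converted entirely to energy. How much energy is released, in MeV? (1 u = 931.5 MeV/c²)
E = mc² = 9818 MeV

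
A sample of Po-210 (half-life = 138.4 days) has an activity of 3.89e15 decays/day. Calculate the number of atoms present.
N = A/λ = 7.767e17 atoms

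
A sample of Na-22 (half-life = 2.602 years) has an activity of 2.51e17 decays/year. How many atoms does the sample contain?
N = A/λ = 9.422e17 atoms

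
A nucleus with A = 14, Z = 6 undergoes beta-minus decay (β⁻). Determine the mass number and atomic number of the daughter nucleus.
Daughter: A = 14, Z = 7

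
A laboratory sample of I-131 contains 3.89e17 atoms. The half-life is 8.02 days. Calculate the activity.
A = λN = 3.362e16 decays/day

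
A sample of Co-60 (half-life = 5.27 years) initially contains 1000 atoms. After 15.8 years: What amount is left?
N = N₀(1/2)^(t/t½) = 125.2 atoms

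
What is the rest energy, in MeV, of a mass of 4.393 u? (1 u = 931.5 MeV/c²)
E = mc² = 4092 MeV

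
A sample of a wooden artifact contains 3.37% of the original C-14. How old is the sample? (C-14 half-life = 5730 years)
Age = t½ × log₂(1/ratio) = 28030 years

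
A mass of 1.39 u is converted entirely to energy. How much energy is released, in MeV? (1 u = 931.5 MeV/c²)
E = mc² = 1295 MeV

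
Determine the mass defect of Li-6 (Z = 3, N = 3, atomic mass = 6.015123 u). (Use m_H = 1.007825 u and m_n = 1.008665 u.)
Δm = Z·m_H + N·m_n − M = 0.03435 u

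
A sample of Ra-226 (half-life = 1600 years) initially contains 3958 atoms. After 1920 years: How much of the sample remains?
N = N₀(1/2)^(t/t½) = 1723 atoms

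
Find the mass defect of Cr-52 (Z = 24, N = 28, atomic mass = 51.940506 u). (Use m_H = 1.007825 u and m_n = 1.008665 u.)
Δm = Z·m_H + N·m_n − M = 0.4899 u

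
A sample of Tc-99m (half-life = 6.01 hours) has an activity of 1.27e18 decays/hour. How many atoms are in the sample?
N = A/λ = 1.101e19 atoms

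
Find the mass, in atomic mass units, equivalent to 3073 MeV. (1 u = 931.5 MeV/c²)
m = E/c² = 3.299 u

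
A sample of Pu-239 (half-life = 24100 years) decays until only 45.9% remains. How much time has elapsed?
t = t½ × log₂(N₀/N) = 27070 years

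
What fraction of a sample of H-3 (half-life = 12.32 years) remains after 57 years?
N/N₀ = (1/2)^(t/t½) = 0.04048 = 4.05%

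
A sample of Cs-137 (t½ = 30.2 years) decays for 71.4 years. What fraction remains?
N/N₀ = (1/2)^(t/t½) = 0.1942 = 19.4%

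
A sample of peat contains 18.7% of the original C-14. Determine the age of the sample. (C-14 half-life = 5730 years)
Age = t½ × log₂(1/ratio) = 13860 years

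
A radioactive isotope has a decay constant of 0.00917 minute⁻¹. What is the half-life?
t½ = ln(2)/λ = 75.59 minutes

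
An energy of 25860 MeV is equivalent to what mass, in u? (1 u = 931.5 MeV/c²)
m = E/c² = 27.76 u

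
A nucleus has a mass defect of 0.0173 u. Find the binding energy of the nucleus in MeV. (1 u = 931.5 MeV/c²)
B.E. = Δm × 931.5 = 16.11 MeV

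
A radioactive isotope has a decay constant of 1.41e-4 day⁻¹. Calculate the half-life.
t½ = ln(2)/λ = 4916 days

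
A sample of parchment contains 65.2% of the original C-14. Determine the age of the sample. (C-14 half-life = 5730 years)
Age = t½ × log₂(1/ratio) = 3536 years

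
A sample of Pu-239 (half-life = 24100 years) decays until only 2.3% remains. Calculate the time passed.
t = t½ × log₂(N₀/N) = 1.312e5 years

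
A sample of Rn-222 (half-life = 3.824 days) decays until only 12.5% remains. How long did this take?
t = t½ × log₂(N₀/N) = 11.47 days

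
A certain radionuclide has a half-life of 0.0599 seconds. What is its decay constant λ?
λ = ln(2)/t½ = 11.57 second⁻¹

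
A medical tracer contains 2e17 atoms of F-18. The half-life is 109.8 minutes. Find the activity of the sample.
A = λN = 1.263e15 decays/minute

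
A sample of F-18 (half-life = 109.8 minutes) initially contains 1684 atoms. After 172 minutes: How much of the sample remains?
N = N₀(1/2)^(t/t½) = 568.6 atoms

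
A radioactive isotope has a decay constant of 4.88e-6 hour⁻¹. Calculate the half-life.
t½ = ln(2)/λ = 1.42e5 hours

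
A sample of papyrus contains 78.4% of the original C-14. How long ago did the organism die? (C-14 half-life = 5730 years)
Age = t½ × log₂(1/ratio) = 2012 years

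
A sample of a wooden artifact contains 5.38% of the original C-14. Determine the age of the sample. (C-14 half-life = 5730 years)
Age = t½ × log₂(1/ratio) = 24160 years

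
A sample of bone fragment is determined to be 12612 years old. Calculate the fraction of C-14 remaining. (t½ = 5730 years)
N/N₀ = (1/2)^(t/t½) = 0.2175 = 21.7%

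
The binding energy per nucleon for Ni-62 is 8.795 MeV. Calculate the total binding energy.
B.E. = 8.795 × 62 = 545.3 MeV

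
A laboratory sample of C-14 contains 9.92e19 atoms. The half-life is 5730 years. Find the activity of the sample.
A = λN = 1.2e16 decays/year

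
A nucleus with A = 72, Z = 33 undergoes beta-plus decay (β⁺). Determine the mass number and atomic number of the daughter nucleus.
Daughter: A = 72, Z = 32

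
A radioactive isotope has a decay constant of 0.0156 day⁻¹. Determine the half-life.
t½ = ln(2)/λ = 44.43 days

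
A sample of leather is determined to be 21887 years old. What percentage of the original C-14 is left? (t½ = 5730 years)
N/N₀ = (1/2)^(t/t½) = 0.07082 = 7.08%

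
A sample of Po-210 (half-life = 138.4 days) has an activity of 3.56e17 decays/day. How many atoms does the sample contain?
N = A/λ = 7.108e19 atoms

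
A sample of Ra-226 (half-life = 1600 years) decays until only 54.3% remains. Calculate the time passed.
t = t½ × log₂(N₀/N) = 1410 years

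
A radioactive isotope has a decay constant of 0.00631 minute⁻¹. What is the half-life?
t½ = ln(2)/λ = 109.8 minutes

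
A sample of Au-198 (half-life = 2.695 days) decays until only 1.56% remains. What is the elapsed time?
t = t½ × log₂(N₀/N) = 16.18 days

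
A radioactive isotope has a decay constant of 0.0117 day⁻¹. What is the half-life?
t½ = ln(2)/λ = 59.24 days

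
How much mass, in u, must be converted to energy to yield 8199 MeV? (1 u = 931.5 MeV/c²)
m = E/c² = 8.802 u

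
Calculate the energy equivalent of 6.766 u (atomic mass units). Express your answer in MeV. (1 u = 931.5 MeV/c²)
E = mc² = 6303 MeV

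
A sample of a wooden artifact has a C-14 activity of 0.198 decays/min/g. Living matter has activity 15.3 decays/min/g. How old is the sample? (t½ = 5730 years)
Age = t½ × log₂(A₀/A) = 35940 years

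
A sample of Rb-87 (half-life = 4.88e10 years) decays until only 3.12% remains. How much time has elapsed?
t = t½ × log₂(N₀/N) = 2.441e11 years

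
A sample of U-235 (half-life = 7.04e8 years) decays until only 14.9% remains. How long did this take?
t = t½ × log₂(N₀/N) = 1.934e9 years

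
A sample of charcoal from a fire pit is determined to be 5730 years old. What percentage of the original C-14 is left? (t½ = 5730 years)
N/N₀ = (1/2)^(t/t½) = 0.5 = 50%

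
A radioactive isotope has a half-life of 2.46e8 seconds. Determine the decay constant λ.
λ = ln(2)/t½ = 2.818e-9 second⁻¹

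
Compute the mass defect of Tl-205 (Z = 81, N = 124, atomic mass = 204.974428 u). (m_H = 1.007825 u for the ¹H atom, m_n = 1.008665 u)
Δm = Z·m_H + N·m_n − M = 1.734 u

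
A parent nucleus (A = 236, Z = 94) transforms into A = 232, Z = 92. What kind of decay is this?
ΔA = -4, ΔZ = -2 ⇒ alpha decay (α)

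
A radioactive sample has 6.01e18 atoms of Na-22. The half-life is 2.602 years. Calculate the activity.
A = λN = 1.601e18 decays/year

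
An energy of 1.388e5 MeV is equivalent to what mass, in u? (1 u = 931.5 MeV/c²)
m = E/c² = 149 u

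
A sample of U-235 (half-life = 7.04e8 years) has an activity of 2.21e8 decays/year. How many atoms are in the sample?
N = A/λ = 2.245e17 atoms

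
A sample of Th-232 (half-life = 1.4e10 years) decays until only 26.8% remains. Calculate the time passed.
t = t½ × log₂(N₀/N) = 2.66e10 years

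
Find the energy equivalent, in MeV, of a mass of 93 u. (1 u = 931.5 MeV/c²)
E = mc² = 86630 MeV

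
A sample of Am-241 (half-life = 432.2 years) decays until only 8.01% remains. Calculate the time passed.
t = t½ × log₂(N₀/N) = 1574 years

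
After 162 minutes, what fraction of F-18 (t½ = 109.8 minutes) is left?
N/N₀ = (1/2)^(t/t½) = 0.3596 = 36%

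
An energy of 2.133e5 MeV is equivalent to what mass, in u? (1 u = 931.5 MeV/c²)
m = E/c² = 229 u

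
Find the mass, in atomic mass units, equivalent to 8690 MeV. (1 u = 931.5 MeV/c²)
m = E/c² = 9.329 u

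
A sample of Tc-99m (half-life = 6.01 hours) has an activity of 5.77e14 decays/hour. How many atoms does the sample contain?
N = A/λ = 5.003e15 atoms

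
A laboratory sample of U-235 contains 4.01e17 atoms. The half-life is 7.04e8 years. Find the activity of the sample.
A = λN = 3.948e8 decays/year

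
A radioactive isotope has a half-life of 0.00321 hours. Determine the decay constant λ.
λ = ln(2)/t½ = 215.9 hour⁻¹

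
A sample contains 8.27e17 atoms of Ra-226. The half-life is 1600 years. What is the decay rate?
A = λN = 3.583e14 decays/year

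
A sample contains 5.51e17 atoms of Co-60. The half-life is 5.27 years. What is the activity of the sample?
A = λN = 7.247e16 decays/year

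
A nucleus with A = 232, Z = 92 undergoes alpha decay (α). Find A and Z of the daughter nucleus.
Daughter: A = 228, Z = 90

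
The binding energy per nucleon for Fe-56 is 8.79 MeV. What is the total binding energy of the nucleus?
B.E. = 8.79 × 56 = 492.2 MeV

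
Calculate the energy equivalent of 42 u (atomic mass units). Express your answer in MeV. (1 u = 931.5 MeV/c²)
E = mc² = 39120 MeV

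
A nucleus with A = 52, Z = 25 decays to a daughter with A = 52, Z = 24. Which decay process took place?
ΔA = 0, ΔZ = -1 ⇒ beta-plus decay (β⁺) or electron capture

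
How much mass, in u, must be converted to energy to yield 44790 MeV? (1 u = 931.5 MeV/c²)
m = E/c² = 48.08 u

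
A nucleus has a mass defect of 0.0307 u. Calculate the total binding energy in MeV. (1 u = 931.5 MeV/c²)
B.E. = Δm × 931.5 = 28.6 MeV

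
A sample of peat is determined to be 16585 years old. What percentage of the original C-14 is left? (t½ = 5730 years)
N/N₀ = (1/2)^(t/t½) = 0.1345 = 13.4%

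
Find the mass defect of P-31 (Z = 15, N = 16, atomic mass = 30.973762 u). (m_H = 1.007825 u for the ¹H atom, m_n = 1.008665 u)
Δm = Z·m_H + N·m_n − M = 0.2823 u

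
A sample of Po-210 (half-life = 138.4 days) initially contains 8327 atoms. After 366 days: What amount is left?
N = N₀(1/2)^(t/t½) = 1332 atoms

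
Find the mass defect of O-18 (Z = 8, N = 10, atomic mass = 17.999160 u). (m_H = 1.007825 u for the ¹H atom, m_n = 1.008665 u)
Δm = Z·m_H + N·m_n − M = 0.1501 u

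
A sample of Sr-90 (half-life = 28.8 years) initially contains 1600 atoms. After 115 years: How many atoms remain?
N = N₀(1/2)^(t/t½) = 100.5 atoms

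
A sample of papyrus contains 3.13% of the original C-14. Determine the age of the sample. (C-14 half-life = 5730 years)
Age = t½ × log₂(1/ratio) = 28640 years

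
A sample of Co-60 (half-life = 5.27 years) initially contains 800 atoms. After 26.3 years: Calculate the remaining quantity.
N = N₀(1/2)^(t/t½) = 25.16 atoms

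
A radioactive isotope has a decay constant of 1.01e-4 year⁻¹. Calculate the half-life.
t½ = ln(2)/λ = 6863 years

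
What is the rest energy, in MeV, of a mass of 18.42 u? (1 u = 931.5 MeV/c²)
E = mc² = 17160 MeV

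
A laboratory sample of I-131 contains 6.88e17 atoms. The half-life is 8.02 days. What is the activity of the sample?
A = λN = 5.946e16 decays/day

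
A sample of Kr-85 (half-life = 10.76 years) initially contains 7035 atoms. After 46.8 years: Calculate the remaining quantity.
N = N₀(1/2)^(t/t½) = 345.1 atoms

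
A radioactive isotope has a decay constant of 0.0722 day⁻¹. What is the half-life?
t½ = ln(2)/λ = 9.6 days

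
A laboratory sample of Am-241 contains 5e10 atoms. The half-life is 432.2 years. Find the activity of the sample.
A = λN = 8.019e7 decays/year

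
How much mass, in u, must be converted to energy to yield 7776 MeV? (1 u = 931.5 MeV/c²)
m = E/c² = 8.348 u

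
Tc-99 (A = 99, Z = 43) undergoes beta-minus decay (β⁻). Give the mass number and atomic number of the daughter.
Daughter: A = 99, Z = 44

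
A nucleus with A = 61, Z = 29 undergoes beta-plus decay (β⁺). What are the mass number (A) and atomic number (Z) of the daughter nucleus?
Daughter: A = 61, Z = 28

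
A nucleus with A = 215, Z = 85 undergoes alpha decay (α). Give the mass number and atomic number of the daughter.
Daughter: A = 211, Z = 83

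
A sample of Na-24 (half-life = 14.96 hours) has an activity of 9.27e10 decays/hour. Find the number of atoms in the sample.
N = A/λ = 2.001e12 atoms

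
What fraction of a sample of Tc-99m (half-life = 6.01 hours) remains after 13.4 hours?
N/N₀ = (1/2)^(t/t½) = 0.2132 = 21.3%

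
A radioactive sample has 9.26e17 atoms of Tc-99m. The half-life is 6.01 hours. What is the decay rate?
A = λN = 1.068e17 decays/hour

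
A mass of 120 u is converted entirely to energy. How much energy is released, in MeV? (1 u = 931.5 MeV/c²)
E = mc² = 1.118e5 MeV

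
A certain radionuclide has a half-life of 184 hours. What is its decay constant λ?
λ = ln(2)/t½ = 0.003767 hour⁻¹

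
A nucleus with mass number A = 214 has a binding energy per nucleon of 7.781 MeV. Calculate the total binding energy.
B.E. = 7.781 × 214 = 1665 MeV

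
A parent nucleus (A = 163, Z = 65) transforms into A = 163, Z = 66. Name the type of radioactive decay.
ΔA = 0, ΔZ = +1 ⇒ beta-minus decay (β⁻)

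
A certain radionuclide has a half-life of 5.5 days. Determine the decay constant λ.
λ = ln(2)/t½ = 0.126 day⁻¹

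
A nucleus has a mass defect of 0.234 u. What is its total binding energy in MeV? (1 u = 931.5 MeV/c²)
B.E. = Δm × 931.5 = 218 MeV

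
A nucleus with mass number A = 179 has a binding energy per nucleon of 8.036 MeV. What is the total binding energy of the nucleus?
B.E. = 8.036 × 179 = 1438 MeV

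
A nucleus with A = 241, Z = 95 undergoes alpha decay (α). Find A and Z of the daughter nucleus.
Daughter: A = 237, Z = 93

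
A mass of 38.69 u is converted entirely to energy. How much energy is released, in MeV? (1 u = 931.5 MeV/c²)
E = mc² = 36040 MeV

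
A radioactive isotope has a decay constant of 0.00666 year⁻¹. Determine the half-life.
t½ = ln(2)/λ = 104.1 years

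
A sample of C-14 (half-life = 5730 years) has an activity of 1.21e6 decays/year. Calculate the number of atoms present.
N = A/λ = 1e10 atoms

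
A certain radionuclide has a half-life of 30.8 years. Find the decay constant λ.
λ = ln(2)/t½ = 0.0225 year⁻¹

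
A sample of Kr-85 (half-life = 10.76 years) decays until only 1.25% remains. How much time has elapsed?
t = t½ × log₂(N₀/N) = 68.02 years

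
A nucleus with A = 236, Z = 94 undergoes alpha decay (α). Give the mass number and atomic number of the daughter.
Daughter: A = 232, Z = 92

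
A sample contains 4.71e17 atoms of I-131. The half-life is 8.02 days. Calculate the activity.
A = λN = 4.071e16 decays/day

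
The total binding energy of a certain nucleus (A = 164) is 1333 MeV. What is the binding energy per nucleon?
B.E./A = 1333/164 = 8.128 MeV/nucleon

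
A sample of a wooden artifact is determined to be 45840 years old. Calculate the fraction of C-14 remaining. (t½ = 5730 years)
N/N₀ = (1/2)^(t/t½) = 0.003906 = 0.391%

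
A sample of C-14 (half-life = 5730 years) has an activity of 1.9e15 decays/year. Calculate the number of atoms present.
N = A/λ = 1.571e19 atoms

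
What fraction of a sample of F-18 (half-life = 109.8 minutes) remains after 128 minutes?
N/N₀ = (1/2)^(t/t½) = 0.4457 = 44.6%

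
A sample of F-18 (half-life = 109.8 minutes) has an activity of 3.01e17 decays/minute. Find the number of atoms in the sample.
N = A/λ = 4.768e19 atoms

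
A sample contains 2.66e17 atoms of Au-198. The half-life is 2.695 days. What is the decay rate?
A = λN = 6.841e16 decays/day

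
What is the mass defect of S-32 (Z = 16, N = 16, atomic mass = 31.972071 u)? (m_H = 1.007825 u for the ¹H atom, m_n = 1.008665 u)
Δm = Z·m_H + N·m_n − M = 0.2918 u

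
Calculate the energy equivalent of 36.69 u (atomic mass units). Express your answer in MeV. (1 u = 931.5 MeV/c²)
E = mc² = 34180 MeV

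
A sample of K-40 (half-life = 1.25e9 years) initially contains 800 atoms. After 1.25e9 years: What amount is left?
N = N₀(1/2)^(t/t½) = 400 atoms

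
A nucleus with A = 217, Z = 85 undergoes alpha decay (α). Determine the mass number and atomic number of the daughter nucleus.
Daughter: A = 213, Z = 83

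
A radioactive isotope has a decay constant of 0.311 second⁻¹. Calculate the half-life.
t½ = ln(2)/λ = 2.229 seconds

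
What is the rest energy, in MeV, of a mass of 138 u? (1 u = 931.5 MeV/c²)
E = mc² = 1.285e5 MeV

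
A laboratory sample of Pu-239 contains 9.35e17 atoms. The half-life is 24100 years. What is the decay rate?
A = λN = 2.689e13 decays/year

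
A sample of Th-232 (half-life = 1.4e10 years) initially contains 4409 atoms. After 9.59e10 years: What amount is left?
N = N₀(1/2)^(t/t½) = 38.22 atoms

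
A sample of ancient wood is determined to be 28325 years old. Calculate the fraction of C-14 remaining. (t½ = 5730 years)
N/N₀ = (1/2)^(t/t½) = 0.0325 = 3.25%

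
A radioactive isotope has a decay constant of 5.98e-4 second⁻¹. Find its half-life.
t½ = ln(2)/λ = 1159 seconds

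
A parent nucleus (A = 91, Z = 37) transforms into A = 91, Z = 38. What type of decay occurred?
ΔA = 0, ΔZ = +1 ⇒ beta-minus decay (β⁻)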